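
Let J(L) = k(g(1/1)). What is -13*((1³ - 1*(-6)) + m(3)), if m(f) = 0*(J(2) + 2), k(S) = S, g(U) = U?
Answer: -91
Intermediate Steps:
J(L) = 1 (J(L) = 1/1 = 1)
m(f) = 0 (m(f) = 0*(1 + 2) = 0*3 = 0)
-13*((1³ - 1*(-6)) + m(3)) = -13*((1³ - 1*(-6)) + 0) = -13*((1 + 6) + 0) = -13*(7 + 0) = -13*7 = -91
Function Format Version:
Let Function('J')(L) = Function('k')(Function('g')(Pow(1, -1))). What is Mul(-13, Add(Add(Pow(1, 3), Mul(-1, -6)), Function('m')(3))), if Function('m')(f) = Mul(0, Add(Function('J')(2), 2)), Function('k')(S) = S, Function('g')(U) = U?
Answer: -91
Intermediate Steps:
Function('J')(L) = 1 (Function('J')(L) = Pow(1, -1) = 1)
Function('m')(f) = 0 (Function('m')(f) = Mul(0, Add(1, 2)) = Mul(0, 3) = 0)
Mul(-13, Add(Add(Pow(1, 3), Mul(-1, -6)), Function('m')(3))) = Mul(-13, Add(Add(Pow(1, 3), Mul(-1, -6)), 0)) = Mul(-13, Add(Add(1, 6), 0)) = Mul(-13, Add(7, 0)) = Mul(-13, 7) = -91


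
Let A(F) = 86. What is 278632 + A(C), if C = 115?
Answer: 278718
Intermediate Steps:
278632 + A(C) = 278632 + 86 = 278718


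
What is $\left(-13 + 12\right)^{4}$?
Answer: $1$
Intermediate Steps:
$\left(-13 + 12\right)^{4} = \left(-1\right)^{4} = 1$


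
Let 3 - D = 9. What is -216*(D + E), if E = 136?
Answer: -28080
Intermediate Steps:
D = -6 (D = 3 - 1*9 = 3 - 9 = -6)
-216*(D + E) = -216*(-6 + 136) = -216*130 = -28080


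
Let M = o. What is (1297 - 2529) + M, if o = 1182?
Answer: -50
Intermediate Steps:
M = 1182
(1297 - 2529) + M = (1297 - 2529) + 1182 = -1232 + 1182 = -50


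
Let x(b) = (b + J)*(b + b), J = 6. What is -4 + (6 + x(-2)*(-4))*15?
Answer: 1046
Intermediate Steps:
x(b) = 2*b*(6 + b) (x(b) = (b + 6)*(b + b) = (6 + b)*(2*b) = 2*b*(6 + b))
-4 + (6 + x(-2)*(-4))*15 = -4 + (6 + (2*(-2)*(6 - 2))*(-4))*15 = -4 + (6 + (2*(-2)*4)*(-4))*15 = -4 + (6 - 16*(-4))*15 = -4 + (6 + 64)*15 = -4 + 70*15 = -4 + 1050 = 1046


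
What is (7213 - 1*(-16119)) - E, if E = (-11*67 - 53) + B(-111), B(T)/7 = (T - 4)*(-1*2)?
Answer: 22512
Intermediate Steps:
B(T) = 56 - 14*T (B(T) = 7*((T - 4)*(-1*2)) = 7*((-4 + T)*(-2)) = 7*(8 - 2*T) = 56 - 14*T)
E = 820 (E = (-11*67 - 53) + (56 - 14*(-111)) = (-737 - 53) + (56 + 1554) = -790 + 1610 = 820)
(7213 - 1*(-16119)) - E = (7213 - 1*(-16119)) - 1*820 = (7213 + 16119) - 820 = 23332 - 820 = 22512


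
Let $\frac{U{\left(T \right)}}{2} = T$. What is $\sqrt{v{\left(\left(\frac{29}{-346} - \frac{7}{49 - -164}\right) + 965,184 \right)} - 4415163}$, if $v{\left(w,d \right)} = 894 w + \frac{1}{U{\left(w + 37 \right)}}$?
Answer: $\frac{i \sqrt{2922104172502118435922276611033}}{906937377551} \approx 1884.8 i$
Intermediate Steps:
$U{\left(T \right)} = 2 T$
$v{\left(w,d \right)} = \frac{1}{74 + 2 w} + 894 w$ ($v{\left(w,d \right)} = 894 w + \frac{1}{2 \left(w + 37\right)} = 894 w + \frac{1}{2 \left(37 + w\right)} = 894 w + \frac{1}{74 + 2 w} = \frac{1}{74 + 2 w} + 894 w$)
$\sqrt{v{\left(\left(\frac{29}{-346} - \frac{7}{49 - -164}\right) + 965,184 \right)} - 4415163} = \sqrt{\frac{1 + 1788 \left(\left(\frac{29}{-346} - \frac{7}{49 - -164}\right) + 965\right) \left(37 + \left(\left(\frac{29}{-346} - \frac{7}{49 - -164}\right) + 965\right)\right)}{2 \left(37 + \left(\left(\frac{29}{-346} - \frac{7}{49 - -164}\right) + 965\right)\right)} - 4415163} = \sqrt{\frac{1 + 1788 \left(\left(29 \left(- \frac{1}{346}\right) - \frac{7}{49 + 164}\right) + 965\right) \left(37 + \left(\left(29 \left(- \frac{1}{346}\right) - \frac{7}{49 + 164}\right) + 965\right)\right)}{2 \left(37 + \left(\left(29 \left(- \frac{1}{346}\right) - \frac{7}{49 + 164}\right) + 965\right)\right)} - 4415163} = \sqrt{\frac{1 + 1788 \left(\left(- \frac{29}{346} - \frac{7}{213}\right) + 965\right) \left(37 + \left(\left(- \frac{29}{346} - \frac{7}{213}\right) + 965\right)\right)}{2 \left(37 + \left(\left(- \frac{29}{346} - \frac{7}{213}\right) + 965\right)\right)} - 4415163} = \sqrt{\frac{1 + 1788 \left(- \frac{8599}{73698} + 965\right) \left(37 + \left(- \frac{8599}{73698} + 965\right)\right)}{2 \left(37 + \left(- \frac{8599}{73698} + 965\right)\right)} - 4415163} = \sqrt{\frac{1 + 1788 \cdot \frac{71109971}{73698} \left(37 + \frac{71109971}{73698}\right)}{2 \left(37 + \frac{71109971}{73698}\right)} - 4415163} = \sqrt{\frac{1 + 1788 \cdot \frac{71109971}{73698} \cdot \frac{73836797}{73698}}{2 \cdot \frac{73836797}{73698}} - 4415163} = \sqrt{\frac{1}{2} \cdot \frac{73698}{73836797} \left(1 + \frac{782329341517030163}{452616267}\right) - 4415163} = \sqrt{\frac{1}{2} \cdot \frac{73698}{73836797} \cdot \frac{782329341969646430}{452616267} - 4415163} = \sqrt{\frac{782329341969646430}{906937377551} - 4415163} = \sqrt{- \frac{3221947010710559383}{906937377551}} = \frac{i \sqrt{2922104172502118435922276611033}}{906937377551}$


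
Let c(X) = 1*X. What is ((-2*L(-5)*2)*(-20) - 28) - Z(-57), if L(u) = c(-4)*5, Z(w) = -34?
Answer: -1594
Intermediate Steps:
c(X) = X
L(u) = -20 (L(u) = -4*5 = -20)
((-2*L(-5)*2)*(-20) - 28) - Z(-57) = ((-2*(-20)*2)*(-20) - 28) - 1*(-34) = ((40*2)*(-20) - 28) + 34 = (80*(-20) - 28) + 34 = (-1600 - 28) + 34 = -1628 + 34 = -1594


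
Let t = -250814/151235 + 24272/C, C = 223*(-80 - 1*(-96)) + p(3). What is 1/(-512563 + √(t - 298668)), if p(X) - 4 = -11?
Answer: -276039693951105/141487894494887388629 - I*√86622310307388820847190/141487894494887388629 ≈ -1.951e-6 - 2.0802e-9*I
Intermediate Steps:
p(X) = -7 (p(X) = 4 - 11 = -7)
C = 3561 (C = 223*(-80 - 1*(-96)) - 7 = 223*(-80 + 96) - 7 = 223*16 - 7 = 3568 - 7 = 3561)
t = 2777627266/538547835 (t = -250814/151235 + 24272/3561 = 2777627266/538547835 ≈ 5.1576)
1/(-512563 + √(t - 298668)) = 1/(-512563 + √(2777627266/538547835 - 298668)) = 1/(-512563 + √(-160844227156514/538547835)) = 1/(-512563 + I*√86622310307388820847190/538547835)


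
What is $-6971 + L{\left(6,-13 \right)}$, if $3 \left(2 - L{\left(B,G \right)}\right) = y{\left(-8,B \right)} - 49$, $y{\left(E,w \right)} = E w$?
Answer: $- \frac{20810}{3} \approx -6936.7$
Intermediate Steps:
$L{\left(B,G \right)} = \frac{55}{3} + \frac{8 B}{3}$ ($L{\left(B,G \right)} = 2 - \frac{- 8 B - 49}{3} = 2 - \frac{-49 - 8 B}{3} = 2 + \left(\frac{49}{3} + \frac{8 B}{3}\right) = \frac{55}{3} + \frac{8 B}{3}$)
$-6971 + L{\left(6,-13 \right)} = -6971 + \left(\frac{55}{3} + \frac{8}{3} \cdot 6\right) = -6971 + \left(\frac{55}{3} + 16\right) = -6971 + \frac{103}{3} = - \frac{20810}{3}$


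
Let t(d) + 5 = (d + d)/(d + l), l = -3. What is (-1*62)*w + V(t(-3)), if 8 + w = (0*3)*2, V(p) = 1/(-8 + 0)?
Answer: 3967/8 ≈ 495.88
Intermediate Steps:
t(d) = -5 + 2*d/(-3 + d) (t(d) = -5 + (d + d)/(d - 3) = -5 + (2*d)/(-3 + d) = -5 + 2*d/(-3 + d))
V(p) = -⅛ (V(p) = 1/(-8) = -⅛)
w = -8 (w = -8 + (0*3)*2 = -8 + 0*2 = -8 + 0 = -8)
(-1*62)*w + V(t(-3)) = -1*62*(-8) - ⅛ = -62*(-8) - ⅛ = 496 - ⅛ = 3967/8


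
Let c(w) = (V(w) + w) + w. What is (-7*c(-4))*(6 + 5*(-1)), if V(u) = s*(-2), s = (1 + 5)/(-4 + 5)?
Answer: 140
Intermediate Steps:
s = 6 (s = 6/1 = 6*1 = 6)
V(u) = -12 (V(u) = 6*(-2) = -12)
c(w) = -12 + 2*w (c(w) = (-12 + w) + w = -12 + 2*w)
(-7*c(-4))*(6 + 5*(-1)) = (-7*(-12 + 2*(-4)))*(6 + 5*(-1)) = (-7*(-12 - 8))*(6 - 5) = -7*(-20)*1 = 140*1 = 140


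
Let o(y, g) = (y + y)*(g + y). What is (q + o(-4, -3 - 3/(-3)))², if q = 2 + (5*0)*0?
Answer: 2500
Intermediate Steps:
o(y, g) = 2*y*(g + y) (o(y, g) = (2*y)*(g + y) = 2*y*(g + y))
q = 2 (q = 2 + 0*0 = 2 + 0 = 2)
(q + o(-4, -3 - 3/(-3)))² = (2 + 2*(-4)*((-3 - 3/(-3)) - 4))² = (2 + 2*(-4)*((-3 - 3*(-⅓)) - 4))² = (2 + 2*(-4)*((-3 + 1) - 4))² = (2 + 2*(-4)*(-2 - 4))² = (2 + 2*(-4)*(-6))² = (2 + 48)² = 50² = 2500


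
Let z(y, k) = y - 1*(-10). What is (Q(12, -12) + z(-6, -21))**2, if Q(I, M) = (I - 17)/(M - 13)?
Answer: 441/25 ≈ 17.640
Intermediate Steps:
z(y, k) = 10 + y (z(y, k) = y + 10 = 10 + y)
Q(I, M) = (-17 + I)/(-13 + M)
(Q(12, -12) + z(-6, -21))**2 = ((-17 + 12)/(-13 - 12) + (10 - 6))**2 = (-5/(-25) + 4)**2 = (-1/25*(-5) + 4)**2 = (1/5 + 4)**2 = (21/5)**2 = 441/25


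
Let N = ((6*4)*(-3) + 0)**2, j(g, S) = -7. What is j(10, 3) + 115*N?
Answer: 596153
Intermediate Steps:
N = 5184 (N = (24*(-3) + 0)**2 = (-72 + 0)**2 = (-72)**2 = 5184)
j(10, 3) + 115*N = -7 + 115*5184 = -7 + 596160 = 596153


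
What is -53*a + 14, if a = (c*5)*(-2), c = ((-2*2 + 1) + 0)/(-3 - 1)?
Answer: 823/2 ≈ 411.50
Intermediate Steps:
c = ¾ (c = ((-4 + 1) + 0)/(-4) = (-3 + 0)*(-¼) = -3*(-¼) = ¾ ≈ 0.75000)
a = -15/2 (a = ((¾)*5)*(-2) = (15/4)*(-2) = -15/2 ≈ -7.5000)
-53*a + 14 = -53*(-15/2) + 14 = 795/2 + 14 = 823/2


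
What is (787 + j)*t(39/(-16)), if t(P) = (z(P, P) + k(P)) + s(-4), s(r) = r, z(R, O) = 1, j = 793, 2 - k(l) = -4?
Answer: 4740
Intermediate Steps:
k(l) = 6 (k(l) = 2 - 1*(-4) = 2 + 4 = 6)
t(P) = 3 (t(P) = (1 + 6) - 4 = 7 - 4 = 3)
(787 + j)*t(39/(-16)) = (787 + 793)*3 = 1580*3 = 4740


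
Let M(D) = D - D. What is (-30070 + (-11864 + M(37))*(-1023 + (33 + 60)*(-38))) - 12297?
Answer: 54021881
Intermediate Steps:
M(D) = 0
(-30070 + (-11864 + M(37))*(-1023 + (33 + 60)*(-38))) - 12297 = (-30070 + (-11864 + 0)*(-1023 + (33 + 60)*(-38))) - 12297 = (-30070 - 11864*(-1023 + 93*(-38))) - 12297 = (-30070 - 11864*(-1023 - 3534)) - 12297 = (-30070 - 11864*(-4557)) - 12297 = (-30070 + 54064248) - 12297 = 54034178 - 12297 = 54021881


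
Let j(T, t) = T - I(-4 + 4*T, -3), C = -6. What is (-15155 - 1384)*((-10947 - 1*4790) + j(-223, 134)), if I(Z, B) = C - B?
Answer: 263912823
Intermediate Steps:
I(Z, B) = -6 - B
j(T, t) = 3 + T (j(T, t) = T - (-6 - 1*(-3)) = T - (-6 + 3) = T - 1*(-3) = T + 3 = 3 + T)
(-15155 - 1384)*((-10947 - 1*4790) + j(-223, 134)) = (-15155 - 1384)*((-10947 - 1*4790) + (3 - 223)) = -16539*((-10947 - 4790) - 220) = -16539*(-15737 - 220) = -16539*(-15957) = 263912823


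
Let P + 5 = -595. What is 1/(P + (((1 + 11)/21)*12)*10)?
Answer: -7/3720 ≈ -0.0018817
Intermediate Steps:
P = -600 (P = -5 - 595 = -600)
1/(P + (((1 + 11)/21)*12)*10) = 1/(-600 + (((1 + 11)/21)*12)*10) = 1/(-600 + ((12*(1/21))*12)*10) = 1/(-600 + ((4/7)*12)*10) = 1/(-600 + (48/7)*10) = 1/(-600 + 480/7) = 1/(-3720/7) = -7/3720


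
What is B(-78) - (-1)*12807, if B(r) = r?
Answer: 12729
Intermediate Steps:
B(-78) - (-1)*12807 = -78 - (-1)*12807 = -78 - 1*(-12807) = -78 + 12807 = 12729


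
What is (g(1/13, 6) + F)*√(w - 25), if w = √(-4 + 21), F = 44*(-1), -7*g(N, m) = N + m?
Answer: -4083*I*√(25 - √17)/91 ≈ -205.01*I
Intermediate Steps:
g(N, m) = -N/7 - m/7 (g(N, m) = -(N + m)/7 = -N/7 - m/7)
F = -44
w = √17 ≈ 4.1231
(g(1/13, 6) + F)*√(w - 25) = ((-⅐/13 - ⅐*6) - 44)*√(√17 - 25) = ((-⅐*1/13 - 6/7) - 44)*√(-25 + √17) = ((-1/91 - 6/7) - 44)*√(-25 + √17) = (-79/91 - 44)*√(-25 + √17) = -4083*√(-25 + √17)/91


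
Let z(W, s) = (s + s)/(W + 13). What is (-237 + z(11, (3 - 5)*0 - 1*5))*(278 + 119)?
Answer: -1131053/12 ≈ -94254.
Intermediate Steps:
z(W, s) = 2*s/(13 + W) (z(W, s) = (2*s)/(13 + W) = 2*s/(13 + W))
(-237 + z(11, (3 - 5)*0 - 1*5))*(278 + 119) = (-237 + 2*((3 - 5)*0 - 1*5)/(13 + 11))*(278 + 119) = (-237 + 2*(-2*0 - 5)/24)*397 = (-237 + 2*(0 - 5)*(1/24))*397 = (-237 + 2*(-5)*(1/24))*397 = (-237 - 5/12)*397 = -2849/12*397 = -1131053/12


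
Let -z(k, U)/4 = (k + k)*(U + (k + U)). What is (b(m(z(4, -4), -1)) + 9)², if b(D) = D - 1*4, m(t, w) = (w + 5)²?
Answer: 441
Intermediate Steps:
z(k, U) = -8*k*(k + 2*U) (z(k, U) = -4*(k + k)*(U + (k + U)) = -4*2*k*(U + (U + k)) = -4*2*k*(k + 2*U) = -8*k*(k + 2*U))
m(t, w) = (5 + w)²
b(D) = -4 + D (b(D) = D - 4 = -4 + D)
(b(m(z(4, -4), -1)) + 9)² = ((-4 + (5 - 1)²) + 9)² = ((-4 + 4²) + 9)² = ((-4 + 16) + 9)² = (12 + 9)² = 21² = 441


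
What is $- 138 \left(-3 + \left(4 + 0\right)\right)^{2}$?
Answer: $-138$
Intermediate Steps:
$- 138 \left(-3 + \left(4 + 0\right)\right)^{2} = - 138 \left(-3 + 4\right)^{2} = - 138 \cdot 1^{2} = \left(-138\right) 1 = -138$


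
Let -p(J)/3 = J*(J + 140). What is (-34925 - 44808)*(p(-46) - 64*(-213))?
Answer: -2121216732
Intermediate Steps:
p(J) = -3*J*(140 + J) (p(J) = -3*J*(J + 140) = -3*J*(140 + J))
(-34925 - 44808)*(p(-46) - 64*(-213)) = (-34925 - 44808)*(-3*(-46)*(140 - 46) - 64*(-213)) = -79733*(-3*(-46)*94 + 13632) = -79733*(12972 + 13632) = -79733*26604 = -2121216732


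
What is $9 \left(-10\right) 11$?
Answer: $-990$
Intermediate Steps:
$9 \left(-10\right) 11 = \left(-90\right) 11 = -990$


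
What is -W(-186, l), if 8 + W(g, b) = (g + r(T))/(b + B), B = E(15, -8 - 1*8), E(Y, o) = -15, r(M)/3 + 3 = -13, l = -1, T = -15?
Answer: -53/8 ≈ -6.6250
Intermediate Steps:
r(M) = -48 (r(M) = -9 + 3*(-13) = -9 - 39 = -48)
B = -15
W(g, b) = -8 + (-48 + g)/(-15 + b) (W(g, b) = -8 + (g - 48)/(b - 15) = -8 + (-48 + g)/(-15 + b))
-W(-186, l) = -(72 - 186 - 8*(-1))/(-15 - 1) = -(72 - 186 + 8)/(-16) = -(-1)*(-106)/16 = -1*53/8 = -53/8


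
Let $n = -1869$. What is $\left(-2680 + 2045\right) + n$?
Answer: $-2504$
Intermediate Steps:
$\left(-2680 + 2045\right) + n = \left(-2680 + 2045\right) - 1869 = -635 - 1869 = -2504$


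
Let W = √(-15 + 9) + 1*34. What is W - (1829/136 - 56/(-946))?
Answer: 1318227/64328 + I*√6 ≈ 20.492 + 2.4495*I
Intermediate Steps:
W = 34 + I*√6 (W = √(-6) + 34 = I*√6 + 34 = 34 + I*√6 ≈ 34.0 + 2.4495*I)
W - (1829/136 - 56/(-946)) = (34 + I*√6) - (1829/136 - 56/(-946)) = (34 + I*√6) - (1829*(1/136) - 56*(-1/946)) = (34 + I*√6) - (1829/136 + 28/473) = (34 + I*√6) - 1*868925/64328 = (34 + I*√6) - 868925/64328 = 1318227/64328 + I*√6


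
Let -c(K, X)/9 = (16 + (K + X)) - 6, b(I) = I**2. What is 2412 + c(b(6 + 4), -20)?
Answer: 1602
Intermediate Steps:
c(K, X) = -90 - 9*K - 9*X (c(K, X) = -9*((16 + (K + X)) - 6) = -9*((16 + K + X) - 6) = -9*(10 + K + X) = -90 - 9*K - 9*X)
2412 + c(b(6 + 4), -20) = 2412 + (-90 - 9*(6 + 4)**2 - 9*(-20)) = 2412 + (-90 - 9*10**2 + 180) = 2412 + (-90 - 9*100 + 180) = 2412 + (-90 - 900 + 180) = 2412 - 810 = 1602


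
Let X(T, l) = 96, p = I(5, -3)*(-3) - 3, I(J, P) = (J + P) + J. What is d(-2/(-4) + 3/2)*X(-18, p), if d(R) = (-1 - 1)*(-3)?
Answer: 576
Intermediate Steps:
I(J, P) = P + 2*J
p = -24 (p = (-3 + 2*5)*(-3) - 3 = (-3 + 10)*(-3) - 3 = 7*(-3) - 3 = -21 - 3 = -24)
d(R) = 6 (d(R) = -2*(-3) = 6)
d(-2/(-4) + 3/2)*X(-18, p) = 6*96 = 576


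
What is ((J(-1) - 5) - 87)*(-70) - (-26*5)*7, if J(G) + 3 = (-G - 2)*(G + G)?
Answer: 7420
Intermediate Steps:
J(G) = -3 + 2*G*(-2 - G) (J(G) = -3 + (-G - 2)*(G + G) = -3 + (-2 - G)*(2*G) = -3 + 2*G*(-2 - G))
((J(-1) - 5) - 87)*(-70) - (-26*5)*7 = (((-3 - 4*(-1) - 2*(-1)²) - 5) - 87)*(-70) - (-26*5)*7 = (((-3 + 4 - 2*1) - 5) - 87)*(-70) - (-130)*7 = (((-3 + 4 - 2) - 5) - 87)*(-70) - 1*(-910) = ((-1 - 5) - 87)*(-70) + 910 = (-6 - 87)*(-70) + 910 = -93*(-70) + 910 = 6510 + 910 = 7420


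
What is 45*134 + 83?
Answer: 6113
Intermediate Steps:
45*134 + 83 = 6030 + 83 = 6113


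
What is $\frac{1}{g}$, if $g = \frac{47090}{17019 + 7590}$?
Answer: $\frac{24609}{47090} \approx 0.5226$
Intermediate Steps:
$g = \frac{47090}{24609} \approx 1.9135$
$\frac{1}{g} = \frac{1}{\frac{47090}{24609}} = \frac{24609}{47090}$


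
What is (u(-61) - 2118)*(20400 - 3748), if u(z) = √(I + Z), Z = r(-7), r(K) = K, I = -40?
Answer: -35268936 + 16652*I*√47 ≈ -3.5269e+7 + 1.1416e+5*I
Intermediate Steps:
Z = -7
u(z) = I*√47 (u(z) = √(-40 - 7) = √(-47) = I*√47)
(u(-61) - 2118)*(20400 - 3748) = (I*√47 - 2118)*(20400 - 3748) = (-2118 + I*√47)*16652 = -35268936 + 16652*I*√47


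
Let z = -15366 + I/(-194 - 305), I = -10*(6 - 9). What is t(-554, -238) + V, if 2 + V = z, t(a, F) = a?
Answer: -7945108/499 ≈ -15922.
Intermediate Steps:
I = 30 (I = -10*(-3) = 30)
z = -7667664/499 (z = -15366 + 30/(-194 - 305) = -15366 + 30/(-499) = -15366 - 1/499*30 = -15366 - 30/499 = -7667664/499 ≈ -15366.)
V = -7668662/499 (V = -2 - 7667664/499 = -7668662/499 ≈ -15368.)
t(-554, -238) + V = -554 - 7668662/499 = -7945108/499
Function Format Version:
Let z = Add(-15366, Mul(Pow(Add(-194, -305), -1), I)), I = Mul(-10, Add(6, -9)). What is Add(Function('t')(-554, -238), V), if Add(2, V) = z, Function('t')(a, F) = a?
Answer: Rational(-7945108, 499) ≈ -15922.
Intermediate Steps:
I = 30 (I = Mul(-10, -3) = 30)
z = Rational(-7667664, 499) (z = Add(-15366, Mul(Pow(Add(-194, -305), -1), 30)) = Add(-15366, Mul(Pow(-499, -1), 30)) = Add(-15366, Mul(Rational(-1, 499), 30)) = Add(-15366, Rational(-30, 499)) = Rational(-7667664, 499) ≈ -15366.)
V = Rational(-7668662, 499) (V = Add(-2, Rational(-7667664, 499)) = Rational(-7668662, 499) ≈ -15368.)
Add(Function('t')(-554, -238), V) = Add(-554, Rational(-7668662, 499)) = Rational(-7945108, 499)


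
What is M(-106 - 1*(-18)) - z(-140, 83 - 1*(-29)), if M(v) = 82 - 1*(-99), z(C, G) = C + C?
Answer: 461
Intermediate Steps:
z(C, G) = 2*C
M(v) = 181 (M(v) = 82 + 99 = 181)
M(-106 - 1*(-18)) - z(-140, 83 - 1*(-29)) = 181 - 2*(-140) = 181 - 1*(-280) = 181 + 280 = 461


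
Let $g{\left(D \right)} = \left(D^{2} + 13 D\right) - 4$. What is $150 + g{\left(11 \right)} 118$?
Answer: $30830$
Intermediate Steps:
$g{\left(D \right)} = -4 + D^{2} + 13 D$
$150 + g{\left(11 \right)} 118 = 150 + \left(-4 + 11^{2} + 13 \cdot 11\right) 118 = 150 + \left(-4 + 121 + 143\right) 118 = 150 + 260 \cdot 118 = 150 + 30680 = 30830$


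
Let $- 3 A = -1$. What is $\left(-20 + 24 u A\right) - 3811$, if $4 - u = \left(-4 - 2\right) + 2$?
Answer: $-3767$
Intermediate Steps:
$u = 8$ ($u = 4 - \left(\left(-4 - 2\right) + 2\right) = 4 - \left(-6 + 2\right) = 4 - -4 = 4 + 4 = 8$)
$A = \frac{1}{3}$ ($A = \left(- \frac{1}{3}\right) \left(-1\right) = \frac{1}{3} \approx 0.33333$)
$\left(-20 + 24 u A\right) - 3811 = \left(-20 + 24 \cdot 8 \cdot \frac{1}{3}\right) - 3811 = \left(-20 + 24 \cdot \frac{8}{3}\right) - 3811 = \left(-20 + 64\right) - 3811 = 44 - 3811 = -3767$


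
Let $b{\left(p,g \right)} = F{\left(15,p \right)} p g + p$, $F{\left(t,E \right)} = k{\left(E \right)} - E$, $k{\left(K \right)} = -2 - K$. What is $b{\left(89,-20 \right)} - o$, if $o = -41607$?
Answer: $362096$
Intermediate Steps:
$F{\left(t,E \right)} = -2 - 2 E$ ($F{\left(t,E \right)} = \left(-2 - E\right) - E = -2 - 2 E$)
$b{\left(p,g \right)} = p + g p \left(-2 - 2 p\right)$ ($b{\left(p,g \right)} = \left(-2 - 2 p\right) p g + p = p \left(-2 - 2 p\right) g + p = g p \left(-2 - 2 p\right) + p = p + g p \left(-2 - 2 p\right)$)
$b{\left(89,-20 \right)} - o = \left(-1\right) 89 \left(-1 + 2 \left(-20\right) \left(1 + 89\right)\right) - -41607 = \left(-1\right) 89 \left(-1 + 2 \left(-20\right) 90\right) + 41607 = \left(-1\right) 89 \left(-1 - 3600\right) + 41607 = \left(-1\right) 89 \left(-3601\right) + 41607 = 320489 + 41607 = 362096$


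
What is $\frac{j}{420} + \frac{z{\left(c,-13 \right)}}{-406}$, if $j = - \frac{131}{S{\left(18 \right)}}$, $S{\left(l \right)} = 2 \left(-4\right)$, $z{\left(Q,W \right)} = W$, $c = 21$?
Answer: $\frac{6919}{97440} \approx 0.071008$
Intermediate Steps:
$S{\left(l \right)} = -8$
$j = \frac{131}{8}$ ($j = - \frac{131}{-8} = \left(-131\right) \left(- \frac{1}{8}\right) = \frac{131}{8} \approx 16.375$)
$\frac{j}{420} + \frac{z{\left(c,-13 \right)}}{-406} = \frac{131}{8 \cdot 420} - \frac{13}{-406} = \frac{131}{8} \cdot \frac{1}{420} - - \frac{13}{406} = \frac{131}{3360} + \frac{13}{406} = \frac{6919}{97440}$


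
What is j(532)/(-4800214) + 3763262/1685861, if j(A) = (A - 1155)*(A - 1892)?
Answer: 8318033314994/4046246787127 ≈ 2.0557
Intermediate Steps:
j(A) = (-1892 + A)*(-1155 + A) (j(A) = (-1155 + A)*(-1892 + A) = (-1892 + A)*(-1155 + A))
j(532)/(-4800214) + 3763262/1685861 = (2185260 + 532² - 3047*532)/(-4800214) + 3763262/1685861 = (2185260 + 283024 - 1621004)*(-1/4800214) + 3763262*(1/1685861) = 847280*(-1/4800214) + 3763262/1685861 = -423640/2400107 + 3763262/1685861 = 8318033314994/4046246787127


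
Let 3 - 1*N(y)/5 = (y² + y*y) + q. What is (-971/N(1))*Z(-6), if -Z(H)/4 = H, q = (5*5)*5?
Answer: 5826/155 ≈ 37.587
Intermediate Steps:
q = 125 (q = 25*5 = 125)
Z(H) = -4*H
N(y) = -610 - 10*y² (N(y) = 15 - 5*((y² + y*y) + 125) = 15 - 5*((y² + y²) + 125) = 15 - 5*(2*y² + 125) = 15 - 5*(125 + 2*y²) = 15 + (-625 - 10*y²) = -610 - 10*y²)
(-971/N(1))*Z(-6) = (-971/(-610 - 10*1²))*(-4*(-6)) = -971/(-610 - 10*1)*24 = -971/(-610 - 10)*24 = -971/(-620)*24 = -971*(-1/620)*24 = (971/620)*24 = 5826/155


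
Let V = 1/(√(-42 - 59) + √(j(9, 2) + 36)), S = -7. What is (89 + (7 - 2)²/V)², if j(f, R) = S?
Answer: (89 + 25*√29 + 25*I*√101)² ≈ -13115.0 + 1.1237e+5*I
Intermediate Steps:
j(f, R) = -7
V = 1/(√29 + I*√101) (V = 1/(√(-42 - 59) + √(-7 + 36)) = 1/(√(-101) + √29) = 1/(I*√101 + √29) = 1/(√29 + I*√101) ≈ 0.041424 - 0.077307*I)
(89 + (7 - 2)²/V)² = (89 + (7 - 2)²/(1/(√29 + I*√101)))² = (89 + 5²*(√29 + I*√101))² = (89 + 25*(√29 + I*√101))² = (89 + (25*√29 + 25*I*√101))² = (89 + 25*√29 + 25*I*√101)²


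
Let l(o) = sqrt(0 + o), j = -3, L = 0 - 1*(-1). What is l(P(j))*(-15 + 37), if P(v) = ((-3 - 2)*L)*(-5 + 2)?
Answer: 22*sqrt(15) ≈ 85.206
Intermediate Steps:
L = 1 (L = 0 + 1 = 1)
P(v) = 15 (P(v) = ((-3 - 2)*1)*(-5 + 2) = -5*1*(-3) = -5*(-3) = 15)
l(o) = sqrt(o)
l(P(j))*(-15 + 37) = sqrt(15)*(-15 + 37) = sqrt(15)*22 = 22*sqrt(15)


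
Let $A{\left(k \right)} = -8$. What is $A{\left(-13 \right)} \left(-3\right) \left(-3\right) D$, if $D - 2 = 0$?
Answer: $-144$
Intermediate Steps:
$D = 2$ ($D = 2 + 0 = 2$)
$A{\left(-13 \right)} \left(-3\right) \left(-3\right) D = - 8 \left(-3\right) \left(-3\right) 2 = - 8 \cdot 9 \cdot 2 = \left(-8\right) 18 = -144$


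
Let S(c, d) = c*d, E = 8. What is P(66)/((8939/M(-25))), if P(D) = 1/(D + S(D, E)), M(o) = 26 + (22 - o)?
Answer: 73/5309766 ≈ 1.3748e-5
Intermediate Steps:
M(o) = 48 - o
P(D) = 1/(9*D) (P(D) = 1/(D + D*8) = 1/(D + 8*D) = 1/(9*D))
P(66)/((8939/M(-25))) = ((1/9)/66)/((8939/(48 - 1*(-25)))) = ((1/9)*(1/66))/((8939/(48 + 25))) = 1/(594*((8939/73))) = 1/(594*((8939*(1/73)))) = 1/(594*(8939/73)) = (1/594)*(73/8939) = 73/5309766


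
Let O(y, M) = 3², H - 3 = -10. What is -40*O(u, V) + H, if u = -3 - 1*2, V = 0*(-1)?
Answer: -367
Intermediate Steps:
H = -7 (H = 3 - 10 = -7)
V = 0
u = -5 (u = -3 - 2 = -5)
O(y, M) = 9
-40*O(u, V) + H = -40*9 - 7 = -360 - 7 = -367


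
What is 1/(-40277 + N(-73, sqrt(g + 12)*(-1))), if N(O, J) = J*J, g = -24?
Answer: -1/40289 ≈ -2.4821e-5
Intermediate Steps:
N(O, J) = J**2
1/(-40277 + N(-73, sqrt(g + 12)*(-1))) = 1/(-40277 + (sqrt(-24 + 12)*(-1))**2) = 1/(-40277 + (sqrt(-12)*(-1))**2) = 1/(-40277 + ((2*I*sqrt(3))*(-1))**2) = 1/(-40277 + (-2*I*sqrt(3))**2) = 1/(-40277 - 12) = 1/(-40289) = -1/40289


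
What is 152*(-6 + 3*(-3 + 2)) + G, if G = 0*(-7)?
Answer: -1368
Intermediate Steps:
G = 0
152*(-6 + 3*(-3 + 2)) + G = 152*(-6 + 3*(-3 + 2)) + 0 = 152*(-6 + 3*(-1)) + 0 = 152*(-6 - 3) + 0 = 152*(-9) + 0 = -1368 + 0 = -1368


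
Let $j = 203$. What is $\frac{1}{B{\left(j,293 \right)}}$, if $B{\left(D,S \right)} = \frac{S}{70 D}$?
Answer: $\frac{14210}{293} \approx 48.498$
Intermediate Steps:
$B{\left(D,S \right)} = \frac{S}{70 D}$ ($B{\left(D,S \right)} = S \frac{1}{70 D} = \frac{S}{70 D}$)
$\frac{1}{B{\left(j,293 \right)}} = \frac{1}{\frac{1}{70} \cdot 293 \cdot \frac{1}{203}} = \frac{1}{\frac{293}{14210}} = \frac{14210}{293}$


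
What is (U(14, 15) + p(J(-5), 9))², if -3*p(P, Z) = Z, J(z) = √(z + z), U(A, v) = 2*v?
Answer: 729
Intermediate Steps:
J(z) = √2*√z (J(z) = √(2*z) = √2*√z)
p(P, Z) = -Z/3
(U(14, 15) + p(J(-5), 9))² = (2*15 - ⅓*9)² = (30 - 3)² = 27² = 729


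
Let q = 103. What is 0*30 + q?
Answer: 103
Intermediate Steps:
0*30 + q = 0*30 + 103 = 0 + 103 = 103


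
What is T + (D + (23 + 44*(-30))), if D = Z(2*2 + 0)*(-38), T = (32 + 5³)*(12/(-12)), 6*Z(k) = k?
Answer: -4438/3 ≈ -1479.3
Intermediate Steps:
Z(k) = k/6
T = -157 (T = (32 + 125)*(12*(-1/12)) = 157*(-1) = -157)
D = -76/3 (D = ((2*2 + 0)/6)*(-38) = ((4 + 0)/6)*(-38) = ((⅙)*4)*(-38) = (⅔)*(-38) = -76/3 ≈ -25.333)
T + (D + (23 + 44*(-30))) = -157 + (-76/3 + (23 + 44*(-30))) = -157 + (-76/3 + (23 - 1320)) = -157 + (-76/3 - 1297) = -157 - 3967/3 = -4438/3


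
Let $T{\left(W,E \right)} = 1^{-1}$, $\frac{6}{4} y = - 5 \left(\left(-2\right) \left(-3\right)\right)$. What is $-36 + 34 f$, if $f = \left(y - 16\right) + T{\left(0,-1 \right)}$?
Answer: $-1226$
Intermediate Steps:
$y = -20$ ($y = \frac{2 \left(- 5 \left(\left(-2\right) \left(-3\right)\right)\right)}{3} = \frac{2 \left(\left(-5\right) 6\right)}{3} = \frac{2}{3} \left(-30\right) = -20$)
$T{\left(W,E \right)} = 1$
$f = -35$ ($f = \left(-20 - 16\right) + 1 = -36 + 1 = -35$)
$-36 + 34 f = -36 + 34 \left(-35\right) = -36 - 1190 = -1226$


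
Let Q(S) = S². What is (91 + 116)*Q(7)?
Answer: 10143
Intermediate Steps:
(91 + 116)*Q(7) = (91 + 116)*7² = 207*49 = 10143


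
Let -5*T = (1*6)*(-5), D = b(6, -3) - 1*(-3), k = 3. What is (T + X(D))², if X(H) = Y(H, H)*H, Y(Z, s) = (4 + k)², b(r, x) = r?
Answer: 199809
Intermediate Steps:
Y(Z, s) = 49 (Y(Z, s) = (4 + 3)² = 7² = 49)
D = 9 (D = 6 - 1*(-3) = 6 + 3 = 9)
T = 6 (T = -1*6*(-5)/5 = -6*(-5)/5 = -⅕*(-30) = 6)
X(H) = 49*H
(T + X(D))² = (6 + 49*9)² = (6 + 441)² = 447² = 199809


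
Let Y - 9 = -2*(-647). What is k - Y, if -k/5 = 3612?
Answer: -19363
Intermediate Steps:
Y = 1303 (Y = 9 - 2*(-647) = 9 + 1294 = 1303)
k = -18060 (k = -5*3612 = -18060)
k - Y = -18060 - 1*1303 = -18060 - 1303 = -19363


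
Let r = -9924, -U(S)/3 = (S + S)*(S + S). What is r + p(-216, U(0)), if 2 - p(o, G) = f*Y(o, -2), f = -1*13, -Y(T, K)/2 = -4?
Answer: -9818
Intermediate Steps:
Y(T, K) = 8 (Y(T, K) = -2*(-4) = 8)
f = -13
U(S) = -12*S² (U(S) = -3*(S + S)*(S + S) = -3*2*S*2*S = -12*S²)
p(o, G) = 106 (p(o, G) = 2 - (-13)*8 = 2 - 1*(-104) = 2 + 104 = 106)
r + p(-216, U(0)) = -9924 + 106 = -9818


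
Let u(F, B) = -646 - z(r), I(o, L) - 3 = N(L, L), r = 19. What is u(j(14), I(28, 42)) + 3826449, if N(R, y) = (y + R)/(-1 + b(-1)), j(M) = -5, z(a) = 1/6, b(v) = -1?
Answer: 22954817/6 ≈ 3.8258e+6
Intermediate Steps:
z(a) = ⅙
N(R, y) = -R/2 - y/2 (N(R, y) = (y + R)/(-1 - 1) = (R + y)/(-2) = (R + y)*(-½) = -R/2 - y/2)
I(o, L) = 3 - L (I(o, L) = 3 + (-L/2 - L/2) = 3 - L)
u(F, B) = -3877/6 (u(F, B) = -646 - 1*⅙ = -646 - ⅙ = -3877/6)
u(j(14), I(28, 42)) + 3826449 = -3877/6 + 3826449 = 22954817/6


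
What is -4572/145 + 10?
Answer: -3122/145 ≈ -21.531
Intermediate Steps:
-4572/145 + 10 = -3122/145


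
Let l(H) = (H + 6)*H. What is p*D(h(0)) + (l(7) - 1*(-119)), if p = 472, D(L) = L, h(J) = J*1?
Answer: 210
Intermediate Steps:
h(J) = J
l(H) = H*(6 + H) (l(H) = (6 + H)*H = H*(6 + H))
p*D(h(0)) + (l(7) - 1*(-119)) = 472*0 + (7*(6 + 7) - 1*(-119)) = 0 + (7*13 + 119) = 0 + (91 + 119) = 0 + 210 = 210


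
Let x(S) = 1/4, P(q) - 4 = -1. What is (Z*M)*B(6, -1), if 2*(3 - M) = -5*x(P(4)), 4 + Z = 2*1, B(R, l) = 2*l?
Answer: 29/2 ≈ 14.500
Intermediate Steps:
P(q) = 3 (P(q) = 4 - 1 = 3)
x(S) = ¼
Z = -2 (Z = -4 + 2*1 = -4 + 2 = -2)
M = 29/8 (M = 3 - (-5)/(2*4) = 3 - ½*(-5/4) = 3 + 5/8 = 29/8 ≈ 3.6250)
(Z*M)*B(6, -1) = (-2*29/8)*(2*(-1)) = -29/4*(-2) = 29/2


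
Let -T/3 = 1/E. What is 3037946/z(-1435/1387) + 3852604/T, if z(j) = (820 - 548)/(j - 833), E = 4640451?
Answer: -562055704938756007/94316 ≈ -5.9593e+12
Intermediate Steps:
T = -1/1546817 (T = -3/4640451 = -3*1/4640451 = -1/1546817 ≈ -6.4649e-7)
z(j) = 272/(-833 + j)
3037946/z(-1435/1387) + 3852604/T = 3037946/((272/(-833 - 1435/1387))) + 3852604/(-1/1546817) = 3037946/((272/(-833 - 1435*1/1387))) + 3852604*(-1546817) = 3037946/((272/(-833 - 1435/1387))) - 5959273361468 = 3037946/((272/(-1156806/1387))) - 5959273361468 = 3037946/((272*(-1387/1156806))) - 5959273361468 = 3037946/(-188632/578403) - 5959273361468 = 3037946*(-578403/188632) - 5959273361468 = -878578540119/94316 - 5959273361468 = -562055704938756007/94316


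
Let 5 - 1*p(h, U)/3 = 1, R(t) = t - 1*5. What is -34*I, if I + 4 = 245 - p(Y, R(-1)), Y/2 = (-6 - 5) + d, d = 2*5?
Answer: -7786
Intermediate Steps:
d = 10
Y = -2 (Y = 2*((-6 - 5) + 10) = 2*(-11 + 10) = 2*(-1) = -2)
R(t) = -5 + t (R(t) = t - 5 = -5 + t)
p(h, U) = 12 (p(h, U) = 15 - 3*1 = 15 - 3 = 12)
I = 229 (I = -4 + (245 - 1*12) = -4 + (245 - 12) = -4 + 233 = 229)
-34*I = -34*229 = -7786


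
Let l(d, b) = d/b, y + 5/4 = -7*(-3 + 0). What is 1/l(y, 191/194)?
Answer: 382/7663 ≈ 0.049850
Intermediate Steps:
y = 79/4 (y = -5/4 - 7*(-3 + 0) = -5/4 - 7*(-3) = -5/4 + 21 = 79/4 ≈ 19.750)
1/l(y, 191/194) = 1/(79/(4*((191/194)))) = 1/(79/(4*((191*(1/194))))) = 1/(79/(4*(191/194))) = 1/((79/4)*(194/191)) = 1/(7663/382) = 382/7663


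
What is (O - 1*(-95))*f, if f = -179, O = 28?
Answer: -22017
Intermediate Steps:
(O - 1*(-95))*f = (28 - 1*(-95))*(-179) = (28 + 95)*(-179) = 123*(-179) = -22017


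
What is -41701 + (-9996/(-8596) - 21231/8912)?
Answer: -114096605117/2735984 ≈ -41702.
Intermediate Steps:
-41701 + (-9996/(-8596) - 21231/8912) = -41701 + (-9996*(-1/8596) - 21231*1/8912) = -41701 + (357/307 - 21231/8912) = -41701 - 3336333/2735984 = -114096605117/2735984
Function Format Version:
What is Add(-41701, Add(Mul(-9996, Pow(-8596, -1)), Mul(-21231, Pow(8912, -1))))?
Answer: Rational(-114096605117, 2735984) ≈ -41702.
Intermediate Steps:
Add(-41701, Add(Mul(-9996, Pow(-8596, -1)), Mul(-21231, Pow(8912, -1)))) = Add(-41701, Add(Mul(-9996, Rational(-1, 8596)), Mul(-21231, Rational(1, 8912)))) = Add(-41701, Add(Rational(357, 307), Rational(-21231, 8912))) = Add(-41701, Rational(-3336333, 2735984)) = Rational(-114096605117, 2735984)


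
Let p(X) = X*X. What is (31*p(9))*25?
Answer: 62775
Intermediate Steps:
p(X) = X²
(31*p(9))*25 = (31*9²)*25 = (31*81)*25 = 2511*25 = 62775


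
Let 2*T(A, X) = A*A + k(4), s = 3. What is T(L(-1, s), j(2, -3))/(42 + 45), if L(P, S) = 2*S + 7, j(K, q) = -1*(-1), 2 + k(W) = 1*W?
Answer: 57/58 ≈ 0.98276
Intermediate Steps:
k(W) = -2 + W (k(W) = -2 + 1*W = -2 + W)
j(K, q) = 1
L(P, S) = 7 + 2*S
T(A, X) = 1 + A²/2 (T(A, X) = (A*A + (-2 + 4))/2 = (A² + 2)/2 = (2 + A²)/2 = 1 + A²/2)
T(L(-1, s), j(2, -3))/(42 + 45) = (1 + (7 + 2*3)²/2)/(42 + 45) = (1 + (7 + 6)²/2)/87 = (1 + (½)*13²)/87 = (1 + (½)*169)/87 = (1 + 169/2)/87 = (1/87)*(171/2) = 57/58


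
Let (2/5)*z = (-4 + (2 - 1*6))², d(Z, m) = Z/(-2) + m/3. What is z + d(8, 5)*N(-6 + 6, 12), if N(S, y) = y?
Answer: 132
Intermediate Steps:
d(Z, m) = -Z/2 + m/3 (d(Z, m) = Z*(-½) + m*(⅓) = -Z/2 + m/3)
z = 160 (z = 5*(-4 + (2 - 1*6))²/2 = 5*(-4 + (2 - 6))²/2 = 5*(-4 - 4)²/2 = (5/2)*(-8)² = (5/2)*64 = 160)
z + d(8, 5)*N(-6 + 6, 12) = 160 + (-½*8 + (⅓)*5)*12 = 160 + (-4 + 5/3)*12 = 160 - 7/3*12 = 160 - 28 = 132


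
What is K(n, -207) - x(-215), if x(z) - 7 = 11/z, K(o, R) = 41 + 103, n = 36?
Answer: 29466/215 ≈ 137.05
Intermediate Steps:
K(o, R) = 144
x(z) = 7 + 11/z
K(n, -207) - x(-215) = 144 - (7 + 11/(-215)) = 144 - (7 + 11*(-1/215)) = 144 - (7 - 11/215) = 144 - 1*1494/215 = 144 - 1494/215 = 29466/215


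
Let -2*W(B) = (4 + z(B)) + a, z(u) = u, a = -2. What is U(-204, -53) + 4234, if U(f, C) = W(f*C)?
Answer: -1173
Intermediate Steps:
W(B) = -1 - B/2 (W(B) = -((4 + B) - 2)/2 = -(2 + B)/2 = -1 - B/2)
U(f, C) = -1 - C*f/2 (U(f, C) = -1 - f*C/2 = -1 - C*f/2)
U(-204, -53) + 4234 = (-1 - 1/2*(-53)*(-204)) + 4234 = (-1 - 5406) + 4234 = -5407 + 4234 = -1173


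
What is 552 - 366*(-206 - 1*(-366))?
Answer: -58008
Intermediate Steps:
552 - 366*(-206 - 1*(-366)) = 552 - 366*(-206 + 366) = 552 - 366*160 = 552 - 58560 = -58008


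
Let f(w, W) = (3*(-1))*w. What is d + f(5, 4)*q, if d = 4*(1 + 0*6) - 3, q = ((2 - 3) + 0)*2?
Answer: 31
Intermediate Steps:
f(w, W) = -3*w
q = -2 (q = (-1 + 0)*2 = -1*2 = -2)
d = 1 (d = 4*(1 + 0) - 3 = 4*1 - 3 = 4 - 3 = 1)
d + f(5, 4)*q = 1 - 3*5*(-2) = 1 - 15*(-2) = 1 + 30 = 31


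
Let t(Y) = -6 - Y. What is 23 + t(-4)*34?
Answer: -45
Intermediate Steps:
23 + t(-4)*34 = 23 + (-6 - 1*(-4))*34 = 23 + (-6 + 4)*34 = 23 - 2*34 = 23 - 68 = -45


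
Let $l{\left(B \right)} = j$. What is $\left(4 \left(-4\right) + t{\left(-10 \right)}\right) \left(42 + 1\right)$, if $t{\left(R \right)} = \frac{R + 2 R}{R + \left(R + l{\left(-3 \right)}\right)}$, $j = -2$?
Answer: $- \frac{6923}{11} \approx -629.36$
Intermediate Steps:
$l{\left(B \right)} = -2$
$t{\left(R \right)} = \frac{3 R}{-2 + 2 R}$ ($t{\left(R \right)} = \frac{R + 2 R}{R + \left(R - 2\right)} = \frac{3 R}{R + \left(-2 + R\right)} = \frac{3 R}{-2 + 2 R}$)
$\left(4 \left(-4\right) + t{\left(-10 \right)}\right) \left(42 + 1\right) = \left(4 \left(-4\right) + \frac{3}{2} \left(-10\right) \frac{1}{-1 - 10}\right) \left(42 + 1\right) = \left(-16 + \frac{3}{2} \left(-10\right) \frac{1}{-11}\right) 43 = \left(-16 + \frac{3}{2} \left(-10\right) \left(- \frac{1}{11}\right)\right) 43 = \left(-16 + \frac{15}{11}\right) 43 = \left(- \frac{161}{11}\right) 43 = - \frac{6923}{11}$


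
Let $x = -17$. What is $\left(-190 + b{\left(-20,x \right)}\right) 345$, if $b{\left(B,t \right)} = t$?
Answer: $-71415$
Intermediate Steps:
$\left(-190 + b{\left(-20,x \right)}\right) 345 = \left(-190 - 17\right) 345 = \left(-207\right) 345 = -71415$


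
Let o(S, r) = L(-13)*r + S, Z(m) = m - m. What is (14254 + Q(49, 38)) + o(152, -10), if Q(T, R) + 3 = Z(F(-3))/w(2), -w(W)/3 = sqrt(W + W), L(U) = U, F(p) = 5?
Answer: 14533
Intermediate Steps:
Z(m) = 0
w(W) = -3*sqrt(2)*sqrt(W) (w(W) = -3*sqrt(W + W) = -3*sqrt(2)*sqrt(W))
o(S, r) = S - 13*r (o(S, r) = -13*r + S = S - 13*r)
Q(T, R) = -3 (Q(T, R) = -3 + 0/((-3*sqrt(2)*sqrt(2))) = -3 + 0/(-6) = -3 + 0*(-1/6) = -3 + 0 = -3)
(14254 + Q(49, 38)) + o(152, -10) = (14254 - 3) + (152 - 13*(-10)) = 14251 + (152 + 130) = 14251 + 282 = 14533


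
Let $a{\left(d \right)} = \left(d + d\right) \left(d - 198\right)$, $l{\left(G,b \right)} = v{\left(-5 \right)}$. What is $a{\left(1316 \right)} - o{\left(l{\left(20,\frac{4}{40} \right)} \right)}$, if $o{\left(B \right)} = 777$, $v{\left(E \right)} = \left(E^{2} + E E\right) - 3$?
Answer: $2941799$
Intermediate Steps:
$v{\left(E \right)} = -3 + 2 E^{2}$ ($v{\left(E \right)} = \left(E^{2} + E^{2}\right) - 3 = 2 E^{2} - 3 = -3 + 2 E^{2}$)
$l{\left(G,b \right)} = 47$ ($l{\left(G,b \right)} = -3 + 2 \left(-5\right)^{2} = -3 + 2 \cdot 25 = -3 + 50 = 47$)
$a{\left(d \right)} = 2 d \left(-198 + d\right)$
$a{\left(1316 \right)} - o{\left(l{\left(20,\frac{4}{40} \right)} \right)} = 2 \cdot 1316 \left(-198 + 1316\right) - 777 = 2 \cdot 1316 \cdot 1118 - 777 = 2942576 - 777 = 2941799$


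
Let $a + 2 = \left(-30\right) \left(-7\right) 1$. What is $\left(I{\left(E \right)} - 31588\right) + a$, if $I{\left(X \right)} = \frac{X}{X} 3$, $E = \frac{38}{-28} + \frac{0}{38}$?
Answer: $-31377$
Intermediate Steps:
$E = - \frac{19}{14}$ ($E = 38 \left(- \frac{1}{28}\right) + 0 \cdot \frac{1}{38} = - \frac{19}{14} + 0 = - \frac{19}{14} \approx -1.3571$)
$I{\left(X \right)} = 3$ ($I{\left(X \right)} = 1 \cdot 3 = 3$)
$a = 208$ ($a = -2 + \left(-30\right) \left(-7\right) 1 = -2 + 210 \cdot 1 = -2 + 210 = 208$)
$\left(I{\left(E \right)} - 31588\right) + a = \left(3 - 31588\right) + 208 = -31585 + 208 = -31377$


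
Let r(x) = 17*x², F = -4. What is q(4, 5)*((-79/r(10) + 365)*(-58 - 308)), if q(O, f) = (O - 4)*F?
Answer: 0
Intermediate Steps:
q(O, f) = 16 - 4*O (q(O, f) = (O - 4)*(-4) = (-4 + O)*(-4) = 16 - 4*O)
q(4, 5)*((-79/r(10) + 365)*(-58 - 308)) = (16 - 4*4)*((-79/(17*10²) + 365)*(-58 - 308)) = (16 - 16)*((-79/(17*100) + 365)*(-366)) = 0*((-79/1700 + 365)*(-366)) = 0*((620421/1700)*(-366)) = 0*(-113537043/850) = 0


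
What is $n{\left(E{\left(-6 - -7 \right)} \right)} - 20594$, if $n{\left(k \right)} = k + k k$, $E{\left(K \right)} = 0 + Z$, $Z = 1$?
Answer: $-20592$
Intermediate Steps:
$E{\left(K \right)} = 1$ ($E{\left(K \right)} = 0 + 1 = 1$)
$n{\left(k \right)} = k + k^{2}$
$n{\left(E{\left(-6 - -7 \right)} \right)} - 20594 = 1 \left(1 + 1\right) - 20594 = 1 \cdot 2 - 20594 = 2 - 20594 = -20592$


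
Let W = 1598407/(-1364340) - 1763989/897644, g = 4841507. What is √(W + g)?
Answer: √113462878582356285120787123530/153086451870 ≈ 2200.3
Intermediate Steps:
W = -480185150671/153086451870 (W = 1598407*(-1/1364340) - 1763989*1/897644 = -1598407/1364340 - 1763989/897644 = -480185150671/153086451870 ≈ -3.1367)
√(W + g) = √(-480185150671/153086451870 + 4841507) = √(741168648148617419/153086451870) = √113462878582356285120787123530/153086451870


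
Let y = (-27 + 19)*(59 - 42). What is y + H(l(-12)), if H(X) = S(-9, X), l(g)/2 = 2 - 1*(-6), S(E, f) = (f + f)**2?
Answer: 888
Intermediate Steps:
y = -136 (y = -8*17 = -136)
S(E, f) = 4*f**2 (S(E, f) = (2*f)**2 = 4*f**2)
l(g) = 16 (l(g) = 2*(2 - 1*(-6)) = 2*(2 + 6) = 2*8 = 16)
H(X) = 4*X**2
y + H(l(-12)) = -136 + 4*16**2 = -136 + 4*256 = -136 + 1024 = 888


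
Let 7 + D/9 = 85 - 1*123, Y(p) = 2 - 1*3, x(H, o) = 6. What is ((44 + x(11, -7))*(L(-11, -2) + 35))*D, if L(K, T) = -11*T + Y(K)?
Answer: -1134000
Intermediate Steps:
Y(p) = -1 (Y(p) = 2 - 3 = -1)
D = -405 (D = -63 + 9*(85 - 1*123) = -63 + 9*(85 - 123) = -63 + 9*(-38) = -63 - 342 = -405)
L(K, T) = -1 - 11*T (L(K, T) = -11*T - 1 = -1 - 11*T)
((44 + x(11, -7))*(L(-11, -2) + 35))*D = ((44 + 6)*((-1 - 11*(-2)) + 35))*(-405) = (50*((-1 + 22) + 35))*(-405) = (50*(21 + 35))*(-405) = (50*56)*(-405) = 2800*(-405) = -1134000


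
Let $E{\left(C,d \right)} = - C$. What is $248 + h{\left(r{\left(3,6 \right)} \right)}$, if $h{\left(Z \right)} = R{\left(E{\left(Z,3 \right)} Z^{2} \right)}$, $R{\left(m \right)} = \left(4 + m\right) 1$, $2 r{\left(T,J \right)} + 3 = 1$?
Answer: $253$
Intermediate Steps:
$r{\left(T,J \right)} = -1$ ($r{\left(T,J \right)} = - \frac{3}{2} + \frac{1}{2} \cdot 1 = - \frac{3}{2} + \frac{1}{2} = -1$)
$R{\left(m \right)} = 4 + m$
$h{\left(Z \right)} = 4 - Z^{3}$ ($h{\left(Z \right)} = 4 + - Z Z^{2} = 4 - Z^{3}$)
$248 + h{\left(r{\left(3,6 \right)} \right)} = 248 + \left(4 - \left(-1\right)^{3}\right) = 248 + \left(4 - -1\right) = 248 + \left(4 + 1\right) = 248 + 5 = 253$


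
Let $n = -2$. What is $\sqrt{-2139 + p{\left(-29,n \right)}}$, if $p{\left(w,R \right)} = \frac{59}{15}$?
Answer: $\frac{i \sqrt{480390}}{15} \approx 46.207 i$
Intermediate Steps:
$p{\left(w,R \right)} = \frac{59}{15}$ ($p{\left(w,R \right)} = 59 \cdot \frac{1}{15} = \frac{59}{15}$)
$\sqrt{-2139 + p{\left(-29,n \right)}} = \sqrt{-2139 + \frac{59}{15}} = \sqrt{- \frac{32026}{15}} = \frac{i \sqrt{480390}}{15}$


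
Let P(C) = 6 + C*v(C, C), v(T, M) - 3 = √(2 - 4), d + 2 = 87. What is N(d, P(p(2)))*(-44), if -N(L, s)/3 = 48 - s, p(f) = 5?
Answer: 3564 - 660*I*√2 ≈ 3564.0 - 933.38*I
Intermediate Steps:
d = 85 (d = -2 + 87 = 85)
v(T, M) = 3 + I*√2 (v(T, M) = 3 + √(2 - 4) = 3 + √(-2) = 3 + I*√2)
P(C) = 6 + C*(3 + I*√2)
N(L, s) = -144 + 3*s (N(L, s) = -3*(48 - s) = -144 + 3*s)
N(d, P(p(2)))*(-44) = (-144 + 3*(6 + 5*(3 + I*√2)))*(-44) = (-144 + 3*(6 + (15 + 5*I*√2)))*(-44) = (-144 + 3*(21 + 5*I*√2))*(-44) = (-144 + (63 + 15*I*√2))*(-44) = (-81 + 15*I*√2)*(-44) = 3564 - 660*I*√2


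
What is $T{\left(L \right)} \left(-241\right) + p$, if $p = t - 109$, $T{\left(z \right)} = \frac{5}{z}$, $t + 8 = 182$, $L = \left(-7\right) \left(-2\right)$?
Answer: $- \frac{295}{14} \approx -21.071$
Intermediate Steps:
$L = 14$
$t = 174$ ($t = -8 + 182 = 174$)
$p = 65$ ($p = 174 - 109 = 65$)
$T{\left(L \right)} \left(-241\right) + p = \frac{5}{14} \left(-241\right) + 65 = - \frac{1205}{14} + 65 = - \frac{295}{14}$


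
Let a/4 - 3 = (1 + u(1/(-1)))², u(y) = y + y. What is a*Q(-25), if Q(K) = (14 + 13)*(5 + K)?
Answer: -8640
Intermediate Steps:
Q(K) = 135 + 27*K (Q(K) = 27*(5 + K) = 135 + 27*K)
u(y) = 2*y
a = 16 (a = 12 + 4*(1 + 2/(-1))² = 12 + 4*(1 + 2*(-1))² = 12 + 4*(1 - 2)² = 12 + 4*(-1)² = 12 + 4*1 = 12 + 4 = 16)
a*Q(-25) = 16*(135 + 27*(-25)) = 16*(135 - 675) = 16*(-540) = -8640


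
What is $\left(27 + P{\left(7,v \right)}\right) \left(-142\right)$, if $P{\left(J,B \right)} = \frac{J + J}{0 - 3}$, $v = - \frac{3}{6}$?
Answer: $- \frac{9514}{3} \approx -3171.3$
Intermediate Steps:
$v = - \frac{1}{2}$ ($v = \left(-3\right) \frac{1}{6} = - \frac{1}{2} \approx -0.5$)
$P{\left(J,B \right)} = - \frac{2 J}{3}$ ($P{\left(J,B \right)} = \frac{2 J}{-3} = 2 J \left(- \frac{1}{3}\right) = - \frac{2 J}{3}$)
$\left(27 + P{\left(7,v \right)}\right) \left(-142\right) = \left(27 - \frac{14}{3}\right) \left(-142\right) = \frac{67}{3} \left(-142\right) = - \frac{9514}{3}$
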